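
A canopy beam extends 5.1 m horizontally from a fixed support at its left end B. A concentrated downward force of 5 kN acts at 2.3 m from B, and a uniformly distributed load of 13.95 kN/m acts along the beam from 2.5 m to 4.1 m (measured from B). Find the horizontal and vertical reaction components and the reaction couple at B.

Resultant of the distributed load: 13.95 × 1.6 = 22.32 kN at 3.3 m from B.
ΣF_x = 0: B_x = 0.
ΣF_y = 0: B_y − 5 − 13.95·1.6 = 0 → B_y = 27.32 kN.
ΣM about B: M_B − 5·2.3 − (13.95·1.6)·3.3 = 0 → M_B = 85.16 kN·m.

B_x = 0, B_y = 27.32 kN, M_B = 85.16 kN·m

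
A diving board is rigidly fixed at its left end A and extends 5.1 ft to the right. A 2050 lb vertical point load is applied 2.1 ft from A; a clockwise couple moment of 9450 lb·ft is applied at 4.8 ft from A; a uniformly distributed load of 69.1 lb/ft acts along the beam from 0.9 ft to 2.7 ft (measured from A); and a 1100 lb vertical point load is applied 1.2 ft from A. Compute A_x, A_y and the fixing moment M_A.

A_x = 0, A_y = 3274 lb, M_A = 15300 lb·ft

Resultant of the distributed load: 69.1 × 1.8 = 124.38 lb at 1.8 ft from A.
ΣF_x = 0: A_x = 0.
ΣF_y = 0: A_y − 2050 − 69.1·1.8 − 1100 = 0 → A_y = 3274 lb.
ΣM about A: M_A − 2050·2.1 − 9450 − (69.1·1.8)·1.8 − 1100·1.2 = 0 → M_A = 15300 lb·ft.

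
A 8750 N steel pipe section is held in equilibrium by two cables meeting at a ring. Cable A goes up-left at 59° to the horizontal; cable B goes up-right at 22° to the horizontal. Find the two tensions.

ΣF_x = 0: −T_A·cos59° + T_B·cos22° = 0 → T_B = 0.555486·T_A.
ΣF_y = 0: T_A·sin59° + T_B·sin22° = 8750.
Substitute: T_A·(0.857167 + 0.555486·0.374607) = 8750 → T_A = 8213.99 ≈ 8214 N.
Then T_B = 0.555486 × 8213.99 = 4563 N.

T_A = 8214 N, T_B = 4563 N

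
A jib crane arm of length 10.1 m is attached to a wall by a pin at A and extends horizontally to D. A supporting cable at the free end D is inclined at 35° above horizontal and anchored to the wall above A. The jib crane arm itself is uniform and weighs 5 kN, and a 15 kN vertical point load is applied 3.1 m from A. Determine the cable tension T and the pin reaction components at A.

ΣM about A: T·sin35°·10.1 − 5·5.05 − 15·3.1 = 0 → T = 71.75/(10.1·0.573576) = 12.3854 ≈ 12.39 kN.
ΣF_x = 0: A_x − T·cos35° = 0 → A_x = 12.3854 × 0.819152 = 10.15 kN.
ΣF_y = 0: A_y + T·sin35° − 5 − 15 = 0 → A_y = 20 − 12.3854 × 0.573576 = 12.90 kN.

T = 12.39 kN, A_x = 10.15 kN, A_y = 12.90 kN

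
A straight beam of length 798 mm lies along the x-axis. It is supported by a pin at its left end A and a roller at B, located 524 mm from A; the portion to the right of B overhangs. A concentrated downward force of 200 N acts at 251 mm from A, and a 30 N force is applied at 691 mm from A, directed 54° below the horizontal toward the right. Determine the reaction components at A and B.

A_x = -17.63 N, A_y = 96.46 N, B_y = 127.8 N

ΣM about A: B_y·524 − 200·251 − 30·sin54°·691 = 0 → B_y = 66970.9/524 = 127.807 ≈ 127.8 N.
ΣF_y = 0: A_y + 127.807 − 200 − 30·sin54° = 0 → A_y = 96.46 N.
ΣF_x = 0: A_x + 30·cos54° = 0 → A_x = -17.63 N.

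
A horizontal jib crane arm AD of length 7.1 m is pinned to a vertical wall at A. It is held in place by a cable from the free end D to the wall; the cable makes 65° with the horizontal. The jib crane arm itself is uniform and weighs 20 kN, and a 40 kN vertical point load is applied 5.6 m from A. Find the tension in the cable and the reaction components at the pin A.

ΣM about A: T·sin65°·7.1 − 20·3.55 − 40·5.6 = 0 → T = 295/(7.1·0.906308) = 45.8446 ≈ 45.84 kN.
ΣF_x = 0: A_x − T·cos65° = 0 → A_x = 45.8446 × 0.422618 = 19.37 kN.
ΣF_y = 0: A_y + T·sin65° − 20 − 40 = 0 → A_y = 60 − 45.8446 × 0.906308 = 18.45 kN.

T = 45.84 kN, A_x = 19.37 kN, A_y = 18.45 kN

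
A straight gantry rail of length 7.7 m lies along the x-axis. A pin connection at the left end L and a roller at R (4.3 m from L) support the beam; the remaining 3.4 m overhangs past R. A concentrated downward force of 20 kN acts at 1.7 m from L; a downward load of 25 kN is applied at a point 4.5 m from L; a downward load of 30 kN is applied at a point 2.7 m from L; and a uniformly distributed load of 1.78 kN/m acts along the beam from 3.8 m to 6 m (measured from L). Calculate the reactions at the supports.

L_x = 0, L_y = 21.55 kN, R_y = 57.37 kN

Resultant of the distributed load: 1.78 × 2.2 = 3.916 kN at 4.9 m from L.
Moments about L: R_y·4.3 − 20·1.7 − 25·4.5 − 30·2.7 − (1.78·2.2)·4.9 = 0 → R_y = 246.6884/4.3 = 57.3694 ≈ 57.37 kN.
ΣF_y = 0: L_y + 57.3694 − 20 − 25 − 30 − 1.78·2.2 = 0 → L_y = 21.55 kN.
ΣF_x = 0: no horizontal applied forces, so L_x = 0.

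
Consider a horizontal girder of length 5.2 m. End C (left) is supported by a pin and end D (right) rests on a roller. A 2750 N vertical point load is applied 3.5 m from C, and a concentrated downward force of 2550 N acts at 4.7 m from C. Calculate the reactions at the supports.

C_x = 0, C_y = 1144 N, D_y = 4156 N

Taking moments about C: D_y·5.2 − 2750·3.5 − 2550·4.7 = 0 → D_y = 21610/5.2 = 4155.77 ≈ 4156 N.
ΣF_y = 0: C_y + 4155.77 − 2750 − 2550 = 0 → C_y = 1144 N.
ΣF_x = 0: no horizontal applied forces, so C_x = 0.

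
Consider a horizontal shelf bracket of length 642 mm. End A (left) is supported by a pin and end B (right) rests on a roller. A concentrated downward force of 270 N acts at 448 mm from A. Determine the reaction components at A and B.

ΣM about A: B_y·642 − 270·448 = 0 → B_y = 120960/642 = 188.411 ≈ 188.4 N.
ΣF_y = 0: A_y + 188.411 − 270 = 0 → A_y = 81.59 N.
ΣF_x = 0: no horizontal applied forces, so A_x = 0.

A_x = 0, A_y = 81.59 N, B_y = 188.4 N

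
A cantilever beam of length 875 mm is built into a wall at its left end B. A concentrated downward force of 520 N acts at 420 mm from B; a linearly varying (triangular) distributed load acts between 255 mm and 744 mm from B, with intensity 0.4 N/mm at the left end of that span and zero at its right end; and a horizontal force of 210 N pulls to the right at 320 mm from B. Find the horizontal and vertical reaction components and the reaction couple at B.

Resultant of the triangular load: ½ × 0.4 × 489 = 97.8 N, acting at 418 mm from B (one-third of the span from the peak).
ΣF_x = 0: B_x + 210 = 0 → B_x = -210.0 N.
ΣF_y = 0: B_y − 520 − ½·0.4·489 = 0 → B_y = 617.8 N.
ΣM about B: M_B − 520·420 − (½·0.4·489)·418 = 0 → M_B = 259300 N·mm.

B_x = -210.0 N, B_y = 617.8 N, M_B = 259300 N·mm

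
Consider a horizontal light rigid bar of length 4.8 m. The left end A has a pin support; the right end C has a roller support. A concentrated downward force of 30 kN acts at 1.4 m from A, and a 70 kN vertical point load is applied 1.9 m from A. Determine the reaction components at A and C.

ΣM about A: C_y·4.8 − 30·1.4 − 70·1.9 = 0 → C_y = 175/4.8 = 36.4583 ≈ 36.46 kN.
ΣF_y = 0: A_y + 36.4583 − 30 − 70 = 0 → A_y = 63.54 kN.
ΣF_x = 0: no horizontal applied forces, so A_x = 0.

A_x = 0, A_y = 63.54 kN, C_y = 36.46 kN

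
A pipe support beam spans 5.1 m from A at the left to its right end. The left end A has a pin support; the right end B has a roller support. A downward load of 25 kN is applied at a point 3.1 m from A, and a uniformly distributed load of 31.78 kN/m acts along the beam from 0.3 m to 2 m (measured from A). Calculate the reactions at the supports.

Resultant of the distributed load: 31.78 × 1.7 = 54.026 kN at 1.15 m from A.
ΣM about A: B_y·5.1 − 25·3.1 − (31.78·1.7)·1.15 = 0 → B_y = 139.6299/5.1 = 27.3784 ≈ 27.38 kN.
ΣF_y = 0: A_y + 27.3784 − 25 − 31.78·1.7 = 0 → A_y = 51.65 kN.
ΣF_x = 0: no horizontal applied forces, so A_x = 0.

A_x = 0, A_y = 51.65 kN, B_y = 27.38 kN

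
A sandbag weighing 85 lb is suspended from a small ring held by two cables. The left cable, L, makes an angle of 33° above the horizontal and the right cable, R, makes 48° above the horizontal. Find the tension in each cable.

T_L = 57.59 lb, T_R = 72.18 lb

ΣF_x = 0: −T_L·cos33° + T_R·cos48° = 0 → T_R = 1.25337·T_L.
ΣF_y = 0: T_L·sin33° + T_R·sin48° = 85.
Substitute: T_L·(0.544639 + 1.25337·0.743145) = 85 → T_L = 57.5852 ≈ 57.59 lb.
Then T_R = 1.25337 × 57.5852 = 72.18 lb.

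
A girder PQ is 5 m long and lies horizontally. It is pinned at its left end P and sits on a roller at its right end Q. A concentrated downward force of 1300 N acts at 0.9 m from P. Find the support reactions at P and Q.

ΣM about P: Q_y·5 − 1300·0.9 = 0 → Q_y = 1170/5 = 234.0 N.
ΣF_y = 0: P_y + 234 − 1300 = 0 → P_y = 1066 N.
ΣF_x = 0: no horizontal applied forces, so P_x = 0.

P_x = 0, P_y = 1066 N, Q_y = 234.0 N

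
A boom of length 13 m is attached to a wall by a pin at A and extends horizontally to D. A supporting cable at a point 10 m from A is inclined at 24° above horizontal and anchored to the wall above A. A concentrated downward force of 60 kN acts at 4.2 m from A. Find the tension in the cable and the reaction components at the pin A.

T = 61.96 kN, A_x = 56.60 kN, A_y = 34.80 kN

ΣM about A: T·sin24°·10 − 60·4.2 = 0 → T = 252/(10·0.406737) = 61.9565 ≈ 61.96 kN.
ΣF_x = 0: A_x − T·cos24° = 0 → A_x = 61.9565 × 0.913545 = 56.60 kN.
ΣF_y = 0: A_y + T·sin24° − 60 = 0 → A_y = 60 − 61.9565 × 0.406737 = 34.80 kN.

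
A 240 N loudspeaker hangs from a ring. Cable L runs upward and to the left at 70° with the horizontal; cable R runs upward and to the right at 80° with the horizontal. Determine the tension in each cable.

ΣF_x = 0: −T_L·cos70° + T_R·cos80° = 0 → T_R = 1.96962·T_L.
ΣF_y = 0: T_L·sin70° + T_R·sin80° = 240.
Substitute: T_L·(0.939693 + 1.96962·0.984808) = 240 → T_L = 83.351 ≈ 83.35 N.
Then T_R = 1.96962 × 83.351 = 164.2 N.

T_L = 83.35 N, T_R = 164.2 N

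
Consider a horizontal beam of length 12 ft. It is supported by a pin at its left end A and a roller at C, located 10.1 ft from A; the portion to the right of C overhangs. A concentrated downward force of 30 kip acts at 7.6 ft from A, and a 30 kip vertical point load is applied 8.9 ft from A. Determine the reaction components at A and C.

A_x = 0, A_y = 10.99 kip, C_y = 49.01 kip

Moments about A: C_y·10.1 − 30·7.6 − 30·8.9 = 0 → C_y = 495/10.1 = 49.0099 ≈ 49.01 kip.
ΣF_y = 0: A_y + 49.0099 − 30 − 30 = 0 → A_y = 10.99 kip.
ΣF_x = 0: no horizontal applied forces, so A_x = 0.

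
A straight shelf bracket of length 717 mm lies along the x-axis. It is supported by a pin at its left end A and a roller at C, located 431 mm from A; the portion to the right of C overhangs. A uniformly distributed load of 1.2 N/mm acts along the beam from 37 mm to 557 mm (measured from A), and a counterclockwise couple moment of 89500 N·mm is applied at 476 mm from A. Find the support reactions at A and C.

Resultant of the distributed load: 1.2 × 520 = 624 N at 297 mm from A.
Moments about A: C_y·431 − (1.2·520)·297 + 89500 = 0 → C_y = 95828/431 = 222.339 ≈ 222.3 N.
ΣF_y = 0: A_y + 222.339 − 1.2·520 = 0 → A_y = 401.7 N.
ΣF_x = 0: no horizontal applied forces, so A_x = 0.

A_x = 0, A_y = 401.7 N, C_y = 222.3 N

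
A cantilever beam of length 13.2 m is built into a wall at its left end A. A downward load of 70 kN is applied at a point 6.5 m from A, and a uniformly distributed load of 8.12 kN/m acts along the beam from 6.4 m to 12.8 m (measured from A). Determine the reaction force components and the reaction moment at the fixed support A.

A_x = 0, A_y = 122.0 kN, M_A = 953.9 kN·m

Resultant of the distributed load: 8.12 × 6.4 = 51.968 kN at 9.6 m from A.
ΣF_x = 0: A_x = 0.
ΣF_y = 0: A_y − 70 − 8.12·6.4 = 0 → A_y = 122.0 kN.
ΣM about A: M_A − 70·6.5 − (8.12·6.4)·9.6 = 0 → M_A = 953.9 kN·m.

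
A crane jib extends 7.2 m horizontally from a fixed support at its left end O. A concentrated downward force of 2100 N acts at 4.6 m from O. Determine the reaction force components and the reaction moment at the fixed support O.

ΣF_x = 0: O_x = 0.
ΣF_y = 0: O_y − 2100 = 0 → O_y = 2100 N.
ΣM about O: M_O − 2100·4.6 = 0 → M_O = 9660 N·m.

O_x = 0, O_y = 2100 N, M_O = 9660 N·m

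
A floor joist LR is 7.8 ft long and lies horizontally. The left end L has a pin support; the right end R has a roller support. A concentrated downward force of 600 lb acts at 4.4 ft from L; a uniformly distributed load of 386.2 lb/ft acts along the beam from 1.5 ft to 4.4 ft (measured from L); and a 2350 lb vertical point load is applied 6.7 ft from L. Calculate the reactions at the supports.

Resultant of the distributed load: 386.2 × 2.9 = 1119.98 lb at 2.95 ft from L.
ΣM about L: R_y·7.8 − 600·4.4 − (386.2·2.9)·2.95 − 2350·6.7 = 0 → R_y = 21688.941/7.8 = 2780.63 ≈ 2781 lb.
ΣF_y = 0: L_y + 2780.63 − 600 − 386.2·2.9 − 2350 = 0 → L_y = 1289 lb.
ΣF_x = 0: no horizontal applied forces, so L_x = 0.

L_x = 0, L_y = 1289 lb, R_y = 2781 lb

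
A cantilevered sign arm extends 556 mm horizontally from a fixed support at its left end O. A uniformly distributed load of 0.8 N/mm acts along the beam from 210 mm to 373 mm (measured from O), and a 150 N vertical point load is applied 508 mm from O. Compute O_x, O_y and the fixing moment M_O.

O_x = 0, O_y = 280.4 N, M_O = 114200 N·mm

Resultant of the distributed load: 0.8 × 163 = 130.4 N at 291.5 mm from O.
ΣF_x = 0: O_x = 0.
ΣF_y = 0: O_y − 0.8·163 − 150 = 0 → O_y = 280.4 N.
ΣM about O: M_O − (0.8·163)·291.5 − 150·508 = 0 → M_O = 114200 N·mm.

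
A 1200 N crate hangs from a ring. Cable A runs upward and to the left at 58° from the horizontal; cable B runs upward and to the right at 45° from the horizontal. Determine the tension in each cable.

ΣF_x = 0: −T_A·cos58° + T_B·cos45° = 0 → T_B = 0.749419·T_A.
ΣF_y = 0: T_A·sin58° + T_B·sin45° = 1200.
Substitute: T_A·(0.848048 + 0.749419·0.707107) = 1200 → T_A = 870.848 ≈ 870.8 N.
Then T_B = 0.749419 × 870.848 = 652.6 N.

T_A = 870.8 N, T_B = 652.6 N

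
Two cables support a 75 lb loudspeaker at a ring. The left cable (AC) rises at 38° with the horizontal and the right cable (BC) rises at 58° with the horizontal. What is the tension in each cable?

ΣF_x = 0: −T_AC·cos38° + T_BC·cos58° = 0 → T_BC = 1.48704·T_AC.
ΣF_y = 0: T_AC·sin38° + T_BC·sin58° = 75.
Substitute: T_AC·(0.615661 + 1.48704·0.848048) = 75 → T_AC = 39.9629 ≈ 39.96 lb.
Then T_BC = 1.48704 × 39.9629 = 59.43 lb.

T_AC = 39.96 lb, T_BC = 59.43 lb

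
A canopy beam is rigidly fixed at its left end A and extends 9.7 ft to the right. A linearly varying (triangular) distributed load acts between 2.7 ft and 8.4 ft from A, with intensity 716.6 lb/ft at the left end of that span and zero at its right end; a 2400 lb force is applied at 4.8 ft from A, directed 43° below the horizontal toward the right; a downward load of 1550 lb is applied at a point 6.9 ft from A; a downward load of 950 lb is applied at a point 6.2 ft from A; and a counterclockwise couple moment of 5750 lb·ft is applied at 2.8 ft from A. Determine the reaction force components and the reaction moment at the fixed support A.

A_x = -1755 lb, A_y = 6179 lb, M_A = 28090 lb·ft

Resultant of the triangular load: ½ × 716.6 × 5.7 = 2042.31 lb, acting at 4.6 ft from A (one-third of the span from the peak).
ΣF_x = 0: A_x + 2400·cos43° = 0 → A_x = -1755 lb.
ΣF_y = 0: A_y − ½·716.6·5.7 − 2400·sin43° − 1550 − 950 = 0 → A_y = 6179 lb.
ΣM about A: M_A − (½·716.6·5.7)·4.6 − 2400·sin43°·4.8 − 1550·6.9 − 950·6.2 + 5750 = 0 → M_A = 28090 lb·ft.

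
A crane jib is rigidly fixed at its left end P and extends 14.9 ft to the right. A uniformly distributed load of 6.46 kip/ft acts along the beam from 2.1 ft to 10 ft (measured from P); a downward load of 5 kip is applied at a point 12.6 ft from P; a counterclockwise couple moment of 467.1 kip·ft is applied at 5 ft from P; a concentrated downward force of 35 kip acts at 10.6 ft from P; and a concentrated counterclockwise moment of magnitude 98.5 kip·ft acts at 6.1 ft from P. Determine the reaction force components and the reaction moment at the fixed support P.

P_x = 0, P_y = 91.03 kip, M_P = 177.2 kip·ft

Resultant of the distributed load: 6.46 × 7.9 = 51.034 kip at 6.05 ft from P.
ΣF_x = 0: P_x = 0.
ΣF_y = 0: P_y − 6.46·7.9 − 5 − 35 = 0 → P_y = 91.03 kip.
ΣM about P: M_P − (6.46·7.9)·6.05 − 5·12.6 + 467.1 − 35·10.6 + 98.5 = 0 → M_P = 177.2 kip·ft.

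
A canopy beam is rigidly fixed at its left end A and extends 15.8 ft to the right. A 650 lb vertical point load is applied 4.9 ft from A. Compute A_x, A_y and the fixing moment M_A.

ΣF_x = 0: A_x = 0.
ΣF_y = 0: A_y − 650 = 0 → A_y = 650.0 lb.
ΣM about A: M_A − 650·4.9 = 0 → M_A = 3185 lb·ft.

A_x = 0, A_y = 650.0 lb, M_A = 3185 lb·ft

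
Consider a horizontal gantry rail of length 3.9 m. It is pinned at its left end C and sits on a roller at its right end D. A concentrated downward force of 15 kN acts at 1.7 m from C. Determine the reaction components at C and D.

C_x = 0, C_y = 8.462 kN, D_y = 6.538 kN

ΣM about C: D_y·3.9 − 15·1.7 = 0 → D_y = 25.5/3.9 = 6.53846 ≈ 6.538 kN.
ΣF_y = 0: C_y + 6.53846 − 15 = 0 → C_y = 8.462 kN.
ΣF_x = 0: no horizontal applied forces, so C_x = 0.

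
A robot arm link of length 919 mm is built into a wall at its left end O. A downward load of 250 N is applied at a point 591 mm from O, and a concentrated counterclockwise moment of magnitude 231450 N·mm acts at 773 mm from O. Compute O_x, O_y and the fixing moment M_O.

O_x = 0, O_y = 250.0 N, M_O = -83700 N·mm

ΣF_x = 0: O_x = 0.
ΣF_y = 0: O_y − 250 = 0 → O_y = 250.0 N.
ΣM about O: M_O − 250·591 + 231450 = 0 → M_O = -83700 N·mm.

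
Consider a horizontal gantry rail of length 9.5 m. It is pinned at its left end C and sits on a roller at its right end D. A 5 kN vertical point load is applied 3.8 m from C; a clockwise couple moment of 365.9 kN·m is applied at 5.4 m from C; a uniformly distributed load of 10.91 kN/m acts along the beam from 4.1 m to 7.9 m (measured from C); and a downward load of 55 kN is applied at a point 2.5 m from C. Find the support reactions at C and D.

C_x = 0, C_y = 20.28 kN, D_y = 81.17 kN

Resultant of the distributed load: 10.91 × 3.8 = 41.458 kN at 6 m from C.
Taking moments about C: D_y·9.5 − 5·3.8 − 365.9 − (10.91·3.8)·6 − 55·2.5 = 0 → D_y = 771.148/9.5 = 81.1735 ≈ 81.17 kN.
ΣF_y = 0: C_y + 81.1735 − 5 − 10.91·3.8 − 55 = 0 → C_y = 20.28 kN.
ΣF_x = 0: no horizontal applied forces, so C_x = 0.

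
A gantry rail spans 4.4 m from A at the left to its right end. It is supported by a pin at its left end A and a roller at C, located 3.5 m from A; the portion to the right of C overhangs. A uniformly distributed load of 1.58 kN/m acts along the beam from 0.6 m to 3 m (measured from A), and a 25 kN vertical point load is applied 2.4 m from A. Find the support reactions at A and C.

A_x = 0, A_y = 9.699 kN, C_y = 19.09 kN

Resultant of the distributed load: 1.58 × 2.4 = 3.792 kN at 1.8 m from A.
Taking moments about A: C_y·3.5 − (1.58·2.4)·1.8 − 25·2.4 = 0 → C_y = 66.8256/3.5 = 19.093 ≈ 19.09 kN.
ΣF_y = 0: A_y + 19.093 − 1.58·2.4 − 25 = 0 → A_y = 9.699 kN.
ΣF_x = 0: no horizontal applied forces, so A_x = 0.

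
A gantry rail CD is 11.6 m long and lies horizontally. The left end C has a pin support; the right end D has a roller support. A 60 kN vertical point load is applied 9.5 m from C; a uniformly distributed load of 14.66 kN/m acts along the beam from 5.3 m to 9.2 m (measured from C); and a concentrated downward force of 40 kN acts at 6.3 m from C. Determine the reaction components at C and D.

C_x = 0, C_y = 50.58 kN, D_y = 106.6 kN

Resultant of the distributed load: 14.66 × 3.9 = 57.174 kN at 7.25 m from C.
Taking moments about C: D_y·11.6 − 60·9.5 − (14.66·3.9)·7.25 − 40·6.3 = 0 → D_y = 1236.5115/11.6 = 106.596 ≈ 106.6 kN.
ΣF_y = 0: C_y + 106.596 − 60 − 14.66·3.9 − 40 = 0 → C_y = 50.58 kN.
ΣF_x = 0: no horizontal applied forces, so C_x = 0.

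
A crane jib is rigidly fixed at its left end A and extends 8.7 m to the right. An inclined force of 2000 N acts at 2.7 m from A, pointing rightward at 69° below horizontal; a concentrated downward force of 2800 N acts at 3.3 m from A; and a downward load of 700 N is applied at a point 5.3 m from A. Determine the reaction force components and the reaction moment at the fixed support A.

A_x = -716.7 N, A_y = 5367 N, M_A = 17990 N·m

ΣF_x = 0: A_x + 2000·cos69° = 0 → A_x = -716.7 N.
ΣF_y = 0: A_y − 2000·sin69° − 2800 − 700 = 0 → A_y = 5367 N.
ΣM about A: M_A − 2000·sin69°·2.7 − 2800·3.3 − 700·5.3 = 0 → M_A = 17990 N·m.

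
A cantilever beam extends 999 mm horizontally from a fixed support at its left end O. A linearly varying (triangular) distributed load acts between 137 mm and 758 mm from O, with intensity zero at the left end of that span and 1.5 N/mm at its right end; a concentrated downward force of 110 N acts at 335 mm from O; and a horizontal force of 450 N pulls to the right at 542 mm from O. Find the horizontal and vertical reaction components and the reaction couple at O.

O_x = -450.0 N, O_y = 575.8 N, M_O = 293500 N·mm

Resultant of the triangular load: ½ × 1.5 × 621 = 465.75 N, acting at 551 mm from O (one-third of the span from the peak).
ΣF_x = 0: O_x + 450 = 0 → O_x = -450.0 N.
ΣF_y = 0: O_y − ½·1.5·621 − 110 = 0 → O_y = 575.8 N.
ΣM about O: M_O − (½·1.5·621)·551 − 110·335 = 0 → M_O = 293500 N·mm.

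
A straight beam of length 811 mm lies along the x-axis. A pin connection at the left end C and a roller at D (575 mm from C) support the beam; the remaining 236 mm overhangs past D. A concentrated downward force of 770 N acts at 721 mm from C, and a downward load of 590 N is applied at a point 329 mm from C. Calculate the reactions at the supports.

C_x = 0, C_y = 56.90 N, D_y = 1303 N

Moments about C: D_y·575 − 770·721 − 590·329 = 0 → D_y = 749280/575 = 1303.1 ≈ 1303 N.
ΣF_y = 0: C_y + 1303.1 − 770 − 590 = 0 → C_y = 56.90 N.
ΣF_x = 0: no horizontal applied forces, so C_x = 0.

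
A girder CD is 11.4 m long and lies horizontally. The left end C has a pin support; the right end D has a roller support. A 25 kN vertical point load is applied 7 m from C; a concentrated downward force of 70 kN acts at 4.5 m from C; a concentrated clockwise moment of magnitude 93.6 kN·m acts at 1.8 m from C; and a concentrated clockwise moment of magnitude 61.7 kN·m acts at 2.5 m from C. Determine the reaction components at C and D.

C_x = 0, C_y = 38.39 kN, D_y = 56.61 kN

Moments about C: D_y·11.4 − 25·7 − 70·4.5 − 93.6 − 61.7 = 0 → D_y = 645.3/11.4 = 56.6053 ≈ 56.61 kN.
ΣF_y = 0: C_y + 56.6053 − 25 − 70 = 0 → C_y = 38.39 kN.
ΣF_x = 0: no horizontal applied forces, so C_x = 0.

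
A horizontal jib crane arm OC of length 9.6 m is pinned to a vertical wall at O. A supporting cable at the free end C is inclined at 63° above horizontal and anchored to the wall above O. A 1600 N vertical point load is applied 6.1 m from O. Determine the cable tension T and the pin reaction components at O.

T = 1141 N, O_x = 518.0 N, O_y = 583.3 N

ΣM about O: T·sin63°·9.6 − 1600·6.1 = 0 → T = 9760/(9.6·0.891007) = 1141.03 ≈ 1141 N.
ΣF_x = 0: O_x − T·cos63° = 0 → O_x = 1141.03 × 0.45399 = 518.0 N.
ΣF_y = 0: O_y + T·sin63° − 1600 = 0 → O_y = 1600 − 1141.03 × 0.891007 = 583.3 N.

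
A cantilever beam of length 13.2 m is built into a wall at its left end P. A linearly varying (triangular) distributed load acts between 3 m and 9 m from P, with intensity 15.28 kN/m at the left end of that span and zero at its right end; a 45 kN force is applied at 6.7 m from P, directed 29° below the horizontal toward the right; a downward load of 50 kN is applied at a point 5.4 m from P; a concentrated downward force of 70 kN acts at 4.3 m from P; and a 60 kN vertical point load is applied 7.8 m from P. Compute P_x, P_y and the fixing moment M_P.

P_x = -39.36 kN, P_y = 247.7 kN, M_P = 1414 kN·m

Resultant of the triangular load: ½ × 15.28 × 6 = 45.84 kN, acting at 5 m from P (one-third of the span from the peak).
ΣF_x = 0: P_x + 45·cos29° = 0 → P_x = -39.36 kN.
ΣF_y = 0: P_y − ½·15.28·6 − 45·sin29° − 50 − 70 − 60 = 0 → P_y = 247.7 kN.
ΣM about P: M_P − (½·15.28·6)·5 − 45·sin29°·6.7 − 50·5.4 − 70·4.3 − 60·7.8 = 0 → M_P = 1414 kN·m.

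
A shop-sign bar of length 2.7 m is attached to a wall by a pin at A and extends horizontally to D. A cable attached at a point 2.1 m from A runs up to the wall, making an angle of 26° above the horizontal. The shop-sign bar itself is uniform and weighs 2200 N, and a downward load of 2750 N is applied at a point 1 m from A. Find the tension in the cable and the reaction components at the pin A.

ΣM about A: T·sin26°·2.1 − 2200·1.35 − 2750·1 = 0 → T = 5720/(2.1·0.438371) = 6213.48 ≈ 6213 N.
ΣF_x = 0: A_x − T·cos26° = 0 → A_x = 6213.48 × 0.898794 = 5585 N.
ΣF_y = 0: A_y + T·sin26° − 2200 − 2750 = 0 → A_y = 4950 − 6213.48 × 0.438371 = 2226 N.

T = 6213 N, A_x = 5585 N, A_y = 2226 N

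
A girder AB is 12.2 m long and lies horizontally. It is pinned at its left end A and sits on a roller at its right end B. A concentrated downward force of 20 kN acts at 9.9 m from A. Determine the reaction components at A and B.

A_x = 0, A_y = 3.770 kN, B_y = 16.23 kN

ΣM about A: B_y·12.2 − 20·9.9 = 0 → B_y = 198/12.2 = 16.2295 ≈ 16.23 kN.
ΣF_y = 0: A_y + 16.2295 − 20 = 0 → A_y = 3.770 kN.
ΣF_x = 0: no horizontal applied forces, so A_x = 0.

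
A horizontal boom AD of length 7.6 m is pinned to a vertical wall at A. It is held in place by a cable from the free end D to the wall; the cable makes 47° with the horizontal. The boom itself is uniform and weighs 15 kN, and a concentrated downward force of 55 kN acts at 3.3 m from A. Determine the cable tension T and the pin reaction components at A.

ΣM about A: T·sin47°·7.6 − 15·3.8 − 55·3.3 = 0 → T = 238.5/(7.6·0.731354) = 42.9089 ≈ 42.91 kN.
ΣF_x = 0: A_x − T·cos47° = 0 → A_x = 42.9089 × 0.681998 = 29.26 kN.
ΣF_y = 0: A_y + T·sin47° − 15 − 55 = 0 → A_y = 70 − 42.9089 × 0.731354 = 38.62 kN.

T = 42.91 kN, A_x = 29.26 kN, A_y = 38.62 kN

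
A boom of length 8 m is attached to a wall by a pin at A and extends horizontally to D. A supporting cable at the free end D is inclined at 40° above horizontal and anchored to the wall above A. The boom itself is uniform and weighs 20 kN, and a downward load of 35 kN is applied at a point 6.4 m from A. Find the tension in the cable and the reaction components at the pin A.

T = 59.12 kN, A_x = 45.29 kN, A_y = 17.00 kN

ΣM about A: T·sin40°·8 − 20·4 − 35·6.4 = 0 → T = 304/(8·0.642788) = 59.1175 ≈ 59.12 kN.
ΣF_x = 0: A_x − T·cos40° = 0 → A_x = 59.1175 × 0.766044 = 45.29 kN.
ΣF_y = 0: A_y + T·sin40° − 20 − 35 = 0 → A_y = 55 − 59.1175 × 0.642788 = 17.00 kN.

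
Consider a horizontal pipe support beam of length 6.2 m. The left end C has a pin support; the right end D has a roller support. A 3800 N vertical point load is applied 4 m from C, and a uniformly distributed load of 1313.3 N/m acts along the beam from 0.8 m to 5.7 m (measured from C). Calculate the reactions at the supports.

C_x = 0, C_y = 4410 N, D_y = 5825 N

Resultant of the distributed load: 1313.3 × 4.9 = 6435.17 N at 3.25 m from C.
Taking moments about C: D_y·6.2 − 3800·4 − (1313.3·4.9)·3.25 = 0 → D_y = 36114.3025/6.2 = 5824.89 ≈ 5825 N.
ΣF_y = 0: C_y + 5824.89 − 3800 − 1313.3·4.9 = 0 → C_y = 4410 N.
ΣF_x = 0: no horizontal applied forces, so C_x = 0.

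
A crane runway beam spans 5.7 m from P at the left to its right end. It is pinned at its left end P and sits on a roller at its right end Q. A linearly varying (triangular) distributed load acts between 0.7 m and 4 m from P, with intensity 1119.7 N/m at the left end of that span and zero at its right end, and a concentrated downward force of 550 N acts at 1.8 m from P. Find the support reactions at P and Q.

P_x = 0, P_y = 1640 N, Q_y = 757.1 N

Resultant of the triangular load: ½ × 1119.7 × 3.3 = 1847.505 N, acting at 1.8 m from P (one-third of the span from the peak).
Taking moments about P: Q_y·5.7 − (½·1119.7·3.3)·1.8 − 550·1.8 = 0 → Q_y = 4315.509/5.7 = 757.107 ≈ 757.1 N.
ΣF_y = 0: P_y + 757.107 − ½·1119.7·3.3 − 550 = 0 → P_y = 1640 N.
ΣF_x = 0: no horizontal applied forces, so P_x = 0.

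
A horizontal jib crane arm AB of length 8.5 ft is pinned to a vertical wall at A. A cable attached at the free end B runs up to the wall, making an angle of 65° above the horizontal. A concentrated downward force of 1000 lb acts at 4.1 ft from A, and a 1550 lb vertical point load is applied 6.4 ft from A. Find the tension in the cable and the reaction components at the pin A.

ΣM about A: T·sin65°·8.5 − 1000·4.1 − 1550·6.4 = 0 → T = 14020/(8.5·0.906308) = 1819.92 ≈ 1820 lb.
ΣF_x = 0: A_x − T·cos65° = 0 → A_x = 1819.92 × 0.422618 = 769.1 lb.
ΣF_y = 0: A_y + T·sin65° − 1000 − 1550 = 0 → A_y = 2550 − 1819.92 × 0.906308 = 900.6 lb.

T = 1820 lb, A_x = 769.1 lb, A_y = 900.6 lb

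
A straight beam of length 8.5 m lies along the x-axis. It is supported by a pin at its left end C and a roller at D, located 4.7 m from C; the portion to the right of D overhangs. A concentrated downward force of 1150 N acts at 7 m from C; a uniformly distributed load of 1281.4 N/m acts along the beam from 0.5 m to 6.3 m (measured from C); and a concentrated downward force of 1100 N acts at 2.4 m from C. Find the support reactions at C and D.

Resultant of the distributed load: 1281.4 × 5.8 = 7432.12 N at 3.4 m from C.
Moments about C: D_y·4.7 − 1150·7 − (1281.4·5.8)·3.4 − 1100·2.4 = 0 → D_y = 35959.208/4.7 = 7650.9 ≈ 7651 N.
ΣF_y = 0: C_y + 7650.9 − 1150 − 1281.4·5.8 − 1100 = 0 → C_y = 2031 N.
ΣF_x = 0: no horizontal applied forces, so C_x = 0.

C_x = 0, C_y = 2031 N, D_y = 7651 N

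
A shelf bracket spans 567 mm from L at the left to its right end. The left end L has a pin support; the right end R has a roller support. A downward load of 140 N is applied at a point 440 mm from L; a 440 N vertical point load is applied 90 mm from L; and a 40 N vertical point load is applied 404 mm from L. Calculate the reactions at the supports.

L_x = 0, L_y = 413.0 N, R_y = 207.0 N

Taking moments about L: R_y·567 − 140·440 − 440·90 − 40·404 = 0 → R_y = 117360/567 = 206.984 ≈ 207.0 N.
ΣF_y = 0: L_y + 206.984 − 140 − 440 − 40 = 0 → L_y = 413.0 N.
ΣF_x = 0: no horizontal applied forces, so L_x = 0.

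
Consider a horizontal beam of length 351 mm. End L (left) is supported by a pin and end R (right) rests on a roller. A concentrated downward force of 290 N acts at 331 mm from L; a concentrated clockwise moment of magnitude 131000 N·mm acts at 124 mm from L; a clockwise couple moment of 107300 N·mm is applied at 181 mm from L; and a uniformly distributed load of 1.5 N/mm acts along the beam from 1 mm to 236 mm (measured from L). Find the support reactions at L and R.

Resultant of the distributed load: 1.5 × 235 = 352.5 N at 118.5 mm from L.
ΣM about L: R_y·351 − 290·331 − 131000 − 107300 − (1.5·235)·118.5 = 0 → R_y = 376061.25/351 = 1071.4 ≈ 1071 N.
ΣF_y = 0: L_y + 1071.4 − 290 − 1.5·235 = 0 → L_y = -428.9 N.
ΣF_x = 0: no horizontal applied forces, so L_x = 0.

L_x = 0, L_y = -428.9 N, R_y = 1071 N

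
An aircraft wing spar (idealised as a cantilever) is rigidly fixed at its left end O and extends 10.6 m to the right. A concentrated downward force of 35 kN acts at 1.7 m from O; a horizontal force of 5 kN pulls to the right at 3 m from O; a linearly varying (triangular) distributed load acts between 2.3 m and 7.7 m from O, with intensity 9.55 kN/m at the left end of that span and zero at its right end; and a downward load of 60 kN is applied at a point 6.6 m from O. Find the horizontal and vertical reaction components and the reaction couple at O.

O_x = -5.000 kN, O_y = 120.8 kN, M_O = 561.2 kN·m

Resultant of the triangular load: ½ × 9.55 × 5.4 = 25.785 kN, acting at 4.1 m from O (one-third of the span from the peak).
ΣF_x = 0: O_x + 5 = 0 → O_x = -5.000 kN.
ΣF_y = 0: O_y − 35 − ½·9.55·5.4 − 60 = 0 → O_y = 120.8 kN.
ΣM about O: M_O − 35·1.7 − (½·9.55·5.4)·4.1 − 60·6.6 = 0 → M_O = 561.2 kN·m.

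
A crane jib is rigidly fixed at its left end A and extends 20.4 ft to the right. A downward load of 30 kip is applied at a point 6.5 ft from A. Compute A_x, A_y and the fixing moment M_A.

A_x = 0, A_y = 30.00 kip, M_A = 195.0 kip·ft

ΣF_x = 0: A_x = 0.
ΣF_y = 0: A_y − 30 = 0 → A_y = 30.00 kip.
ΣM about A: M_A − 30·6.5 = 0 → M_A = 195.0 kip·ft.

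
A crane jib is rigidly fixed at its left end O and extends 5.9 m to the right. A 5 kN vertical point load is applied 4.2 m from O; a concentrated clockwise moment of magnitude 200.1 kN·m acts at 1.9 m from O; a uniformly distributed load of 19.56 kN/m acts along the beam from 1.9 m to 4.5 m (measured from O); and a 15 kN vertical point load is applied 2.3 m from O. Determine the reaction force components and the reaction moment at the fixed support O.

Resultant of the distributed load: 19.56 × 2.6 = 50.856 kN at 3.2 m from O.
ΣF_x = 0: O_x = 0.
ΣF_y = 0: O_y − 5 − 19.56·2.6 − 15 = 0 → O_y = 70.86 kN.
ΣM about O: M_O − 5·4.2 − 200.1 − (19.56·2.6)·3.2 − 15·2.3 = 0 → M_O = 418.3 kN·m.

O_x = 0, O_y = 70.86 kN, M_O = 418.3 kN·m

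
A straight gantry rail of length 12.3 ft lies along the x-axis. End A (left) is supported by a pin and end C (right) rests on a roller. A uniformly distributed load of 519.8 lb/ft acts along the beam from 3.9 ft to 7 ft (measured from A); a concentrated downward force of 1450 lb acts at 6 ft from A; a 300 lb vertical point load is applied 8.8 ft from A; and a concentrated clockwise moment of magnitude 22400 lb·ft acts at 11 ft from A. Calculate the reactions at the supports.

A_x = 0, A_y = -95.69 lb, C_y = 3457 lb

Resultant of the distributed load: 519.8 × 3.1 = 1611.38 lb at 5.45 ft from A.
Moments about A: C_y·12.3 − (519.8·3.1)·5.45 − 1450·6 − 300·8.8 − 22400 = 0 → C_y = 42522.021/12.3 = 3457.07 ≈ 3457 lb.
ΣF_y = 0: A_y + 3457.07 − 519.8·3.1 − 1450 − 300 = 0 → A_y = -95.69 lb.
ΣF_x = 0: no horizontal applied forces, so A_x = 0.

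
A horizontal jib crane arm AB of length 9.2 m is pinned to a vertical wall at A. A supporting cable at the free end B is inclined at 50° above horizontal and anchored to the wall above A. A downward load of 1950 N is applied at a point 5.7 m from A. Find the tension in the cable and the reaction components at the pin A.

ΣM about A: T·sin50°·9.2 − 1950·5.7 = 0 → T = 11115/(9.2·0.766044) = 1577.13 ≈ 1577 N.
ΣF_x = 0: A_x − T·cos50° = 0 → A_x = 1577.13 × 0.642788 = 1014 N.
ΣF_y = 0: A_y + T·sin50° − 1950 = 0 → A_y = 1950 − 1577.13 × 0.766044 = 741.8 N.

T = 1577 N, A_x = 1014 N, A_y = 741.8 N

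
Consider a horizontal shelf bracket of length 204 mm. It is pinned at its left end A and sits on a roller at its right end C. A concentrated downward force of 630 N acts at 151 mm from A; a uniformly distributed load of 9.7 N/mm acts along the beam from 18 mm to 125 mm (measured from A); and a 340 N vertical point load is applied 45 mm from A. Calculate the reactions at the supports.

Resultant of the distributed load: 9.7 × 107 = 1037.9 N at 71.5 mm from A.
ΣM about A: C_y·204 − 630·151 − (9.7·107)·71.5 − 340·45 = 0 → C_y = 184639.85/204 = 905.097 ≈ 905.1 N.
ΣF_y = 0: A_y + 905.097 − 630 − 9.7·107 − 340 = 0 → A_y = 1103 N.
ΣF_x = 0: no horizontal applied forces, so A_x = 0.

A_x = 0, A_y = 1103 N, C_y = 905.1 N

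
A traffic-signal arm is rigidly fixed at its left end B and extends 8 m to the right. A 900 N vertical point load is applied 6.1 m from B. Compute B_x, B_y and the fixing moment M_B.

ΣF_x = 0: B_x = 0.
ΣF_y = 0: B_y − 900 = 0 → B_y = 900.0 N.
ΣM about B: M_B − 900·6.1 = 0 → M_B = 5490 N·m.

B_x = 0, B_y = 900.0 N, M_B = 5490 N·m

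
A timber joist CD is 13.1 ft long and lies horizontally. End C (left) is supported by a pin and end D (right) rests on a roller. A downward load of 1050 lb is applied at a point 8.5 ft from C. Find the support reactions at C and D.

C_x = 0, C_y = 368.7 lb, D_y = 681.3 lb

ΣM about C: D_y·13.1 − 1050·8.5 = 0 → D_y = 8925/13.1 = 681.298 ≈ 681.3 lb.
ΣF_y = 0: C_y + 681.298 − 1050 = 0 → C_y = 368.7 lb.
ΣF_x = 0: no horizontal applied forces, so C_x = 0.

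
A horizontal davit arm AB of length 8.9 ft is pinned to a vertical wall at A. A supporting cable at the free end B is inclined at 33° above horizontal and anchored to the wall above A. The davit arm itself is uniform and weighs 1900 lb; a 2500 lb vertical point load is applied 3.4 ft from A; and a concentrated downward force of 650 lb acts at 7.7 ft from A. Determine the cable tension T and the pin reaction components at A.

T = 4530 lb, A_x = 3799 lb, A_y = 2583 lb

ΣM about A: T·sin33°·8.9 − 1900·4.45 − 2500·3.4 − 650·7.7 = 0 → T = 21960/(8.9·0.544639) = 4530.37 ≈ 4530 lb.
ΣF_x = 0: A_x − T·cos33° = 0 → A_x = 4530.37 × 0.838671 = 3799 lb.
ΣF_y = 0: A_y + T·sin33° − 1900 − 2500 − 650 = 0 → A_y = 5050 − 4530.37 × 0.544639 = 2583 lb.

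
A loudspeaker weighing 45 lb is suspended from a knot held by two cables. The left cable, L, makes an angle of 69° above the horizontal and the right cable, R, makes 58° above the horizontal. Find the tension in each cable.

ΣF_x = 0: −T_L·cos69° + T_R·cos58° = 0 → T_R = 0.676269·T_L.
ΣF_y = 0: T_L·sin69° + T_R·sin58° = 45.
Substitute: T_L·(0.93358 + 0.676269·0.848048) = 45 → T_L = 29.8589 ≈ 29.86 lb.
Then T_R = 0.676269 × 29.8589 = 20.19 lb.

T_L = 29.86 lb, T_R = 20.19 lb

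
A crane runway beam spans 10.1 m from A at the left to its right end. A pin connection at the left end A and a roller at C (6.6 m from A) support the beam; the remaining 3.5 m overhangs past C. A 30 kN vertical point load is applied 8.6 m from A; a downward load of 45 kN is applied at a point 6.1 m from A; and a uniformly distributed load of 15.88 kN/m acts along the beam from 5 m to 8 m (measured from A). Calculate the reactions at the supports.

Resultant of the distributed load: 15.88 × 3 = 47.64 kN at 6.5 m from A.
ΣM about A: C_y·6.6 − 30·8.6 − 45·6.1 − (15.88·3)·6.5 = 0 → C_y = 842.16/6.6 = 127.6 kN.
ΣF_y = 0: A_y + 127.6 − 30 − 45 − 15.88·3 = 0 → A_y = -4.960 kN.
ΣF_x = 0: no horizontal applied forces, so A_x = 0.

A_x = 0, A_y = -4.960 kN, C_y = 127.6 kN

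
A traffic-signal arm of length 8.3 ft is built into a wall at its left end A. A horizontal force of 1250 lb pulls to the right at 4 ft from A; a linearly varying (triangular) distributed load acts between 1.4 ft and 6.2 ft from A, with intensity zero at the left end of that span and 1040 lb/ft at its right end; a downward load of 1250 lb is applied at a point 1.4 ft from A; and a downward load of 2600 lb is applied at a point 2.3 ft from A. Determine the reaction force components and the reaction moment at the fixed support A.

A_x = -1250 lb, A_y = 6346 lb, M_A = 19210 lb·ft

Resultant of the triangular load: ½ × 1040 × 4.8 = 2496 lb, acting at 4.6 ft from A (one-third of the span from the peak).
ΣF_x = 0: A_x + 1250 = 0 → A_x = -1250 lb.
ΣF_y = 0: A_y − ½·1040·4.8 − 1250 − 2600 = 0 → A_y = 6346 lb.
ΣM about A: M_A − (½·1040·4.8)·4.6 − 1250·1.4 − 2600·2.3 = 0 → M_A = 19210 lb·ft.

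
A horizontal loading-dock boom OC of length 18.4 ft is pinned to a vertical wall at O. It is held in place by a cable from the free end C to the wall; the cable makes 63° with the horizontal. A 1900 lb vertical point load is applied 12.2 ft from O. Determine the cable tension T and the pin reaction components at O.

ΣM about O: T·sin63°·18.4 − 1900·12.2 = 0 → T = 23180/(18.4·0.891007) = 1413.89 ≈ 1414 lb.
ΣF_x = 0: O_x − T·cos63° = 0 → O_x = 1413.89 × 0.45399 = 641.9 lb.
ΣF_y = 0: O_y + T·sin63° − 1900 = 0 → O_y = 1900 − 1413.89 × 0.891007 = 640.2 lb.

T = 1414 lb, O_x = 641.9 lb, O_y = 640.2 lb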